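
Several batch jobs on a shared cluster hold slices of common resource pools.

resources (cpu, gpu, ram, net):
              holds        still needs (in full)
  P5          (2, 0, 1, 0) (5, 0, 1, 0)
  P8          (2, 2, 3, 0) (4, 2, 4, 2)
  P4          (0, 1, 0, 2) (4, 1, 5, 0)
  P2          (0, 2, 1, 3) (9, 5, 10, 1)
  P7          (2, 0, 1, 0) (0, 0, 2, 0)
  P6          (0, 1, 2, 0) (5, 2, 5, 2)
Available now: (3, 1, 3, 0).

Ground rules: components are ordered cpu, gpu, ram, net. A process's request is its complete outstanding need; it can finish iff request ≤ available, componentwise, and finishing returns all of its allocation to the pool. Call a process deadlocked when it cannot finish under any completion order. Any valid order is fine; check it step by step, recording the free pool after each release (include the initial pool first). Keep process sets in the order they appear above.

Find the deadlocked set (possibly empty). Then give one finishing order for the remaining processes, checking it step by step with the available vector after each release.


The deadlocked set is empty.
Key observation: P7 can run right away; the returned allocation unlocks the remaining processes in turn.
One completion order for the rest: P7, P5, P4, P8, P6, P2. Step-by-step check:
  pool = (3, 1, 3, 0)
  run P7 (needs (0, 0, 2, 0), free (3, 1, 3, 0)); after release of (2, 0, 1, 0) the pool is (5, 1, 4, 0)
  run P5 (needs (5, 0, 1, 0), free (5, 1, 4, 0)); after release of (2, 0, 1, 0) the pool is (7, 1, 5, 0)
  run P4 (needs (4, 1, 5, 0), free (7, 1, 5, 0)); after release of (0, 1, 0, 2) the pool is (7, 2, 5, 2)
  run P8 (needs (4, 2, 4, 2), free (7, 2, 5, 2)); after release of (2, 2, 3, 0) the pool is (9, 4, 8, 2)
  run P6 (needs (5, 2, 5, 2), free (9, 4, 8, 2)); after release of (0, 1, 2, 0) the pool is (9, 5, 10, 2)
  run P2 (needs (9, 5, 10, 1), free (9, 5, 10, 2)); after release of (0, 2, 1, 3) the pool is (9, 7, 11, 5)


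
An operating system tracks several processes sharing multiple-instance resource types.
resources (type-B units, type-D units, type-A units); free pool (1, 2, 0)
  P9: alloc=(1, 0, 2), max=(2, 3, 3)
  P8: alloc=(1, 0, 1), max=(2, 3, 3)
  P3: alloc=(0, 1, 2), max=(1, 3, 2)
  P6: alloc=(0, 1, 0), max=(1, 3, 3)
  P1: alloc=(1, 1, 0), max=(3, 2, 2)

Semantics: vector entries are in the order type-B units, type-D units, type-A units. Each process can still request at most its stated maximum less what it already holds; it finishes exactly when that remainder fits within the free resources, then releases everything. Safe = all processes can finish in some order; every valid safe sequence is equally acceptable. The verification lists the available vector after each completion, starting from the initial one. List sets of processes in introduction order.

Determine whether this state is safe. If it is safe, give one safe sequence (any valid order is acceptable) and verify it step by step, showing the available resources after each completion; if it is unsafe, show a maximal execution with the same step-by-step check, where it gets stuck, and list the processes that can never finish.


SAFE. One safe sequence: P3, P9, P6, P1, P8.
Key observation: the first exact fit in this order is P3 — it needs (1, 2, 0) with (1, 2, 0) free, meeting a requested resource to the last unit.
Verifying each step:
  pool = (1, 2, 0)
  P3: need (1, 2, 0) fits (1, 2, 0); releases (0, 1, 2), pool now (1, 3, 2)
  P9: need (1, 3, 1) fits (1, 3, 2); releases (1, 0, 2), pool now (2, 3, 4)
  P6: need (1, 2, 3) fits (2, 3, 4); releases (0, 1, 0), pool now (2, 4, 4)
  P1: need (2, 1, 2) fits (2, 4, 4); releases (1, 1, 0), pool now (3, 5, 4)
  P8: need (1, 3, 2) fits (3, 5, 4); releases (1, 0, 1), pool now (4, 5, 5)


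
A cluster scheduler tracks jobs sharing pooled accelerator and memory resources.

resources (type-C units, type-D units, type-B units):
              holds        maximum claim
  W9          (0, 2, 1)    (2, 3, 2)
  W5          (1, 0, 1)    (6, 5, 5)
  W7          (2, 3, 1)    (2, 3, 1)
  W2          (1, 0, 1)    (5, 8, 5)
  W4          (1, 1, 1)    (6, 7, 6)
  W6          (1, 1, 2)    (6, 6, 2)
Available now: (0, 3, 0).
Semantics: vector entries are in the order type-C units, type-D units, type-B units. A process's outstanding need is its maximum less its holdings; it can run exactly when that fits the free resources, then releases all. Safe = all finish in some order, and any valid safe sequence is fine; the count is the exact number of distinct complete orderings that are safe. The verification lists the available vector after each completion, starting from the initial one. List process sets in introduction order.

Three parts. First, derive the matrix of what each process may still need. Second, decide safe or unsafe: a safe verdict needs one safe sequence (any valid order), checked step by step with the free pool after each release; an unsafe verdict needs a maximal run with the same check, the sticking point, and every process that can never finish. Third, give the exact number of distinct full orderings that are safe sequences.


(1) Outstanding need per process (order type-C units, type-D units, type-B units):
  W9: (2, 1, 1)
  W5: (5, 5, 4)
  W7: (0, 0, 0)
  W2: (4, 8, 4)
  W4: (5, 6, 5)
  W6: (5, 5, 0)
(2) UNSAFE.
Key observation: the wall is type-C units: completing W7, W9 brings the pool only to (2, 8, 2), and all the rest need more.
A maximal execution: W7, W9 — then nothing else fits. Walking it through:
  pool = (0, 3, 0)
  run W7 (needs (0, 0, 0), free (0, 3, 0)); after release of (2, 3, 1) the pool is (2, 6, 1)
  run W9 (needs (2, 1, 1), free (2, 6, 1)); after release of (0, 2, 1) the pool is (2, 8, 2)
  W5 cannot run: need (5, 5, 4) vs free (2, 8, 2) (insufficient type-C units and type-B units)
  W2 cannot run: need (4, 8, 4) vs free (2, 8, 2) (insufficient type-C units and type-B units)
  W4 cannot run: need (5, 6, 5) vs free (2, 8, 2) (insufficient type-C units and type-B units)
  W6 cannot run: need (5, 5, 0) vs free (2, 8, 2) (insufficient type-C units)
Permanently blocked: W5, W2, W4 and W6.
(3) Precisely 0 of the possible complete orderings are safe sequences.


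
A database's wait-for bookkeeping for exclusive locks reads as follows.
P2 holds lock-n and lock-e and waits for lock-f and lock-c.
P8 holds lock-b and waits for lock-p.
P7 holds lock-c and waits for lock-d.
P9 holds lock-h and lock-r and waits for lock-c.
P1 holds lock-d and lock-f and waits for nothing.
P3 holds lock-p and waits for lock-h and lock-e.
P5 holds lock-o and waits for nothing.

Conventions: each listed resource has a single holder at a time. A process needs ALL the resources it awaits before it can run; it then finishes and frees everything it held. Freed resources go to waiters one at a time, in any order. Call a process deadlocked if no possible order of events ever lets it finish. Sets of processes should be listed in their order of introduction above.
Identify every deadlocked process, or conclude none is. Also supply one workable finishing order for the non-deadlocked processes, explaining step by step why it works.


No process is deadlocked.
Key observation: there is no circular wait here — follow any chain and it reaches a process that is free to run now.
One completion order for the rest: P1, P7, P2, P9, P3, P5, P8.
Walking it through:
  P1 waits on nothing -> runs at once and releases lock-d and lock-f
  P7: everything it awaited (lock-d) is free; runs, freeing lock-c
  P2: everything it awaited (lock-f and lock-c) is free; runs, freeing lock-n and lock-e
  P9: everything it awaited (lock-c) is free; runs, freeing lock-h and lock-r
  P3: everything it awaited (lock-h and lock-e) is free; runs, freeing lock-p
  P5 waits on nothing -> runs at once and releases lock-o
  P8: everything it awaited (lock-p) is free; runs, freeing lock-b


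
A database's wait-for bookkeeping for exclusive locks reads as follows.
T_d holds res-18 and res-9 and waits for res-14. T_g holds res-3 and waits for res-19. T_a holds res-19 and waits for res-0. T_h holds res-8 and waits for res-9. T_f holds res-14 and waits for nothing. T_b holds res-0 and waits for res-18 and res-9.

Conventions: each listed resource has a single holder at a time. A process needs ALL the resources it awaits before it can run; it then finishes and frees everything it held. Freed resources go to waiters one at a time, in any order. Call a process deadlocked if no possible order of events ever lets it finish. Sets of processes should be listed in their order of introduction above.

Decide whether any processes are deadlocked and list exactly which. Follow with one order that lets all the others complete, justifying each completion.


Nothing here is deadlocked.
Key observation: no waiting chain loops back on itself — every chain ends at a process that waits on nothing, so everyone eventually runs.
The rest can finish in the order T_f, T_d, T_b, T_a, T_h, T_g.
Verifying each step:
  T_f: no waits; runs immediately, freeing res-14
  T_d: everything it awaited (res-14) is free; runs, freeing res-18 and res-9
  T_b: everything it awaited (res-18 and res-9) is free; runs, freeing res-0
  T_a: everything it awaited (res-0) is free; runs, freeing res-19
  T_h: everything it awaited (res-9) is free; runs, freeing res-8
  T_g: everything it awaited (res-19) is free; runs, freeing res-3


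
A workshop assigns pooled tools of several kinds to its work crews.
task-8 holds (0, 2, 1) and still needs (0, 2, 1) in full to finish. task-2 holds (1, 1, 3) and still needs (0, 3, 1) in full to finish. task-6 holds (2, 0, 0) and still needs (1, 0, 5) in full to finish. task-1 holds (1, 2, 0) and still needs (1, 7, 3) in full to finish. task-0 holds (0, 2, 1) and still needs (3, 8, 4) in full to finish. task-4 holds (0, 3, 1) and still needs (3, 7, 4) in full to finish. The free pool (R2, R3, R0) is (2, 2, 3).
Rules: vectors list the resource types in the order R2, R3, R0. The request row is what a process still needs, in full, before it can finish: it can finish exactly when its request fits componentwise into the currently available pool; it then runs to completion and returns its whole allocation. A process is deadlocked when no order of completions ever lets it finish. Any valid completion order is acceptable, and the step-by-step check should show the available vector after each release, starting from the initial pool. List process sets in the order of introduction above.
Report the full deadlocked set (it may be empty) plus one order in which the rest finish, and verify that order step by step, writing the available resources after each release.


Deadlocked: task-1, task-0 and task-4.
Key observation: no order helps: past task-8, task-2, task-6, the free pool tops out at (5, 5, 7), below what each blocked process needs in R3.
A valid finishing order for the others: task-8, task-2, task-6. Walking it through:
  pool = (2, 2, 3)
  task-8 needs (0, 2, 1) <= (2, 2, 3) -> finishes; pool += (0, 2, 1) = (2, 4, 4)
  task-2 needs (0, 3, 1) <= (2, 4, 4) -> finishes; pool += (1, 1, 3) = (3, 5, 7)
  task-6 needs (1, 0, 5) <= (3, 5, 7) -> finishes; pool += (2, 0, 0) = (5, 5, 7)
The blocked processes can never fit:
  task-1 cannot run: need (1, 7, 3) vs free (5, 5, 7) (insufficient R3)
  task-0 cannot run: need (3, 8, 4) vs free (5, 5, 7) (insufficient R3)
  task-4 cannot run: need (3, 7, 4) vs free (5, 5, 7) (insufficient R3)


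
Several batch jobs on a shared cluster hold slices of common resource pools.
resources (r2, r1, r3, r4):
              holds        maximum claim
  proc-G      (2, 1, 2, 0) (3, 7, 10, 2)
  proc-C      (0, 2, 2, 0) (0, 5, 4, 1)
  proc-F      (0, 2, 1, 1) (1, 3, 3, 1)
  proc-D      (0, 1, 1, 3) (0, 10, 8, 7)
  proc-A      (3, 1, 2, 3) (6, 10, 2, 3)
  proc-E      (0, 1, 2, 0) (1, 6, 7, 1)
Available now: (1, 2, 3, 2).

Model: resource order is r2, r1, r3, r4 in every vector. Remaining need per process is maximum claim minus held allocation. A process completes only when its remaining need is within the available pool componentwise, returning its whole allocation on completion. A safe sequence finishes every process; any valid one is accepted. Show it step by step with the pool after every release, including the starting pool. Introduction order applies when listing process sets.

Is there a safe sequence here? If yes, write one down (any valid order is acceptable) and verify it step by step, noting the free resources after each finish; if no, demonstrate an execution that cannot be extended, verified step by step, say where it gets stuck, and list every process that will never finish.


UNSAFE.
Key observation: r1 is the bottleneck — with proc-F, proc-C, proc-E, proc-G done the pool holds (3, 8, 10, 3), short of every remaining need.
A maximal execution: proc-F, proc-C, proc-E, proc-G — then nothing else fits. Walking it through:
  pool = (1, 2, 3, 2)
  proc-F: need (1, 1, 2, 0) fits (1, 2, 3, 2); releases (0, 2, 1, 1), pool now (1, 4, 4, 3)
  proc-C: need (0, 3, 2, 1) fits (1, 4, 4, 3); releases (0, 2, 2, 0), pool now (1, 6, 6, 3)
  proc-E: need (1, 5, 5, 1) fits (1, 6, 6, 3); releases (0, 1, 2, 0), pool now (1, 7, 8, 3)
  proc-G: need (1, 6, 8, 2) fits (1, 7, 8, 3); releases (2, 1, 2, 0), pool now (3, 8, 10, 3)
  proc-D still needs (0, 9, 7, 4) but only (3, 8, 10, 3) is free — short on r1 and r4
  proc-A still needs (3, 9, 0, 0) but only (3, 8, 10, 3) is free — short on r1
Never able to finish: proc-D and proc-A.


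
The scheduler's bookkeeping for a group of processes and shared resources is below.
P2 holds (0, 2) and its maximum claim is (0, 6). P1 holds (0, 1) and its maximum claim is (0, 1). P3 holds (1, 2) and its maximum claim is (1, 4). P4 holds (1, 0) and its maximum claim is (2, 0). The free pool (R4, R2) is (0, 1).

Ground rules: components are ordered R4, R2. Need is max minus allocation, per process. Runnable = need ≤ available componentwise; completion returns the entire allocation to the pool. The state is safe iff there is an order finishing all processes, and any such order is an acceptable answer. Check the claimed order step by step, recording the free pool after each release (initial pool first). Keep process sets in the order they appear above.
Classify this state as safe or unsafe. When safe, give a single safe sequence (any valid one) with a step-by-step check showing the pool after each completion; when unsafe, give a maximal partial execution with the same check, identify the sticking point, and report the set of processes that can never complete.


SAFE, for example via the order P1, P3, P4, P2.
Key observation: at P3 the run first touches a limit — (0, 2) against (0, 2), exact on a resource it actually requests.
Walking it through:
  pool = (0, 1)
  run P1 (needs (0, 0), free (0, 1)); after release of (0, 1) the pool is (0, 2)
  run P3 (needs (0, 2), free (0, 2)); after release of (1, 2) the pool is (1, 4)
  run P4 (needs (1, 0), free (1, 4)); after release of (1, 0) the pool is (2, 4)
  run P2 (needs (0, 4), free (2, 4)); after release of (0, 2) the pool is (2, 6)


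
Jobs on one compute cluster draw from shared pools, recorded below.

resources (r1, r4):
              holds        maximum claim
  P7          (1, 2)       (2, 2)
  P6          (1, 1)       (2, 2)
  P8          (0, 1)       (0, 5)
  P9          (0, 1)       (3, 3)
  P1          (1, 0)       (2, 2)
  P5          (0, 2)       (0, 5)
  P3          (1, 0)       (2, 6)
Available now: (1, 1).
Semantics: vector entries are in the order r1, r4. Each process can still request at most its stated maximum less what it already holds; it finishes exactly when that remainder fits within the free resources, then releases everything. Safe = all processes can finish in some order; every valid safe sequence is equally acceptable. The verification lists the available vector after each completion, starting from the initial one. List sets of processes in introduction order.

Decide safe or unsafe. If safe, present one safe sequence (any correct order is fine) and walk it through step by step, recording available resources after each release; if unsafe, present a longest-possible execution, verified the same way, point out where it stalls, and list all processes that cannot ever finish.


SAFE — a valid safe sequence is P7, P6, P8, P9, P3, P1, P5.
Key observation: at P7 the run first touches a limit — (1, 0) against (1, 1), exact on a resource it actually requests.
Step-by-step check:
  pool = (1, 1)
  P7: need (1, 0) fits (1, 1); releases (1, 2), pool now (2, 3)
  P6: need (1, 1) fits (2, 3); releases (1, 1), pool now (3, 4)
  P8: need (0, 4) fits (3, 4); releases (0, 1), pool now (3, 5)
  P9: need (3, 2) fits (3, 5); releases (0, 1), pool now (3, 6)
  P3: need (1, 6) fits (3, 6); releases (1, 0), pool now (4, 6)
  P1: need (1, 2) fits (4, 6); releases (1, 0), pool now (5, 6)
  P5: need (0, 3) fits (5, 6); releases (0, 2), pool now (5, 8)


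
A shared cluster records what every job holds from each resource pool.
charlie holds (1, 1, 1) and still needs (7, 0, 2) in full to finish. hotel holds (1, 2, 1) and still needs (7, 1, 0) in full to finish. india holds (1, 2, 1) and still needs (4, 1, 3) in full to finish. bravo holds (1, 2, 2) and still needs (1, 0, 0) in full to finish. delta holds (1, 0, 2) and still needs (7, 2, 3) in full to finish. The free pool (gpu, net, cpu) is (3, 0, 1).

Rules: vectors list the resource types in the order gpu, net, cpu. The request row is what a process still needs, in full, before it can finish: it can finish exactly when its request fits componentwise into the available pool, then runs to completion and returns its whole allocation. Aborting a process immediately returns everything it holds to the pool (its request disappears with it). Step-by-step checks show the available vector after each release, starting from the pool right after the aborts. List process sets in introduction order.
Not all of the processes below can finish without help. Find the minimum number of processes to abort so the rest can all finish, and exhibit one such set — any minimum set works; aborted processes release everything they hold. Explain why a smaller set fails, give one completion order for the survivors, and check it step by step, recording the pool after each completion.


Abort charlie and hotel.
Key observation: delta was stuck for good until charlie and hotel gave back (2, 3, 2); in the order shown it finishes at step 3.
Minimality, checking each single-abort alternative: charlie alone leaves hotel blocked (short on gpu); hotel alone leaves charlie blocked (short on gpu); india alone leaves charlie blocked (short on gpu); bravo alone leaves charlie blocked (short on gpu); delta alone leaves charlie blocked (short on gpu).
The survivors complete as india, bravo, delta. Walking it through (starting from the post-abort pool):
  pool = (5, 3, 3)
  india needs (4, 1, 3) <= (5, 3, 3) -> finishes; pool += (1, 2, 1) = (6, 5, 4)
  bravo needs (1, 0, 0) <= (6, 5, 4) -> finishes; pool += (1, 2, 2) = (7, 7, 6)
  delta needs (7, 2, 3) <= (7, 7, 6) -> finishes; pool += (1, 0, 2) = (8, 7, 8)


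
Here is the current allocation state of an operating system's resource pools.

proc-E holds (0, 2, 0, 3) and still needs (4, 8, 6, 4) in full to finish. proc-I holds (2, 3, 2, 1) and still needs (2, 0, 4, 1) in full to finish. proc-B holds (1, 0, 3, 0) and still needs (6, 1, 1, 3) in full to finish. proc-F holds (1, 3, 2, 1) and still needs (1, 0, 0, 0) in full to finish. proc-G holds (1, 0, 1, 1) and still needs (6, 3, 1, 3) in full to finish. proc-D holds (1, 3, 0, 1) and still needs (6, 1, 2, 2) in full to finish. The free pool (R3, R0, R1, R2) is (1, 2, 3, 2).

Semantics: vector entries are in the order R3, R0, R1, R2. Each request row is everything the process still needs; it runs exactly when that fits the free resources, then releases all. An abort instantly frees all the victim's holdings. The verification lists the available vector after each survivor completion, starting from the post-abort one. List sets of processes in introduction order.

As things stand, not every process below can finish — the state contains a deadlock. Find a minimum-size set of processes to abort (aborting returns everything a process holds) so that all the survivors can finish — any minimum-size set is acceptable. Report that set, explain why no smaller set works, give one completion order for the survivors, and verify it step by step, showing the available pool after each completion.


The answer: abort proc-B and proc-D.
Key observation: no ordering could ever have run proc-G before the abort of proc-B and proc-D; with (2, 3, 3, 1) back in the pool it fits at step 4.
Why nothing smaller works — every single abort fails: proc-E alone leaves proc-B blocked (short on R3); proc-I alone leaves proc-B blocked (short on R3); proc-B alone leaves proc-G blocked (short on R3); proc-F alone leaves proc-B blocked (short on R3); proc-G alone leaves proc-B blocked (short on R3); proc-D alone leaves proc-B blocked (short on R3).
The survivors complete as proc-F, proc-I, proc-E, proc-G. Check, step by step (starting from the post-abort pool):
  pool = (3, 5, 6, 3)
  proc-F needs (1, 0, 0, 0) <= (3, 5, 6, 3) -> finishes; pool += (1, 3, 2, 1) = (4, 8, 8, 4)
  proc-I needs (2, 0, 4, 1) <= (4, 8, 8, 4) -> finishes; pool += (2, 3, 2, 1) = (6, 11, 10, 5)
  proc-E needs (4, 8, 6, 4) <= (6, 11, 10, 5) -> finishes; pool += (0, 2, 0, 3) = (6, 13, 10, 8)
  proc-G needs (6, 3, 1, 3) <= (6, 13, 10, 8) -> finishes; pool += (1, 0, 1, 1) = (7, 13, 11, 9)


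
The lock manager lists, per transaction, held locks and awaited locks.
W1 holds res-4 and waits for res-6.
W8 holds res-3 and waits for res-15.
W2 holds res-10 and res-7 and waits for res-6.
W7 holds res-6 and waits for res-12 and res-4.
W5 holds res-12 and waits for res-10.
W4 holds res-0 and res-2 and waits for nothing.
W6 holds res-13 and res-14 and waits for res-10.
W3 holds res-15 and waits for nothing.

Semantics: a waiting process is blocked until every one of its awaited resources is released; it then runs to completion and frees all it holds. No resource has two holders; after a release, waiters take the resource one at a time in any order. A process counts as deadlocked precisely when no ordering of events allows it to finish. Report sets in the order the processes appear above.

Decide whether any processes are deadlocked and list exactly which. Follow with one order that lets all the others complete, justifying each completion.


Deadlocked set: W1, W2, W7, W5 and W6.
Key observation: along W1 -> W7 -> W1, each member waits on what the next one holds — a deadlock; W2 and W5 are caught in further circular waits and W6 waits into the deadlock from upstream.
One completion order for the rest: W3, W4, W8.
Check, step by step:
  W3: no waits; runs immediately, freeing res-15
  W4: no waits; runs immediately, freeing res-0 and res-2
  run W8 (all its waits — res-15 — are resolved); releases res-3


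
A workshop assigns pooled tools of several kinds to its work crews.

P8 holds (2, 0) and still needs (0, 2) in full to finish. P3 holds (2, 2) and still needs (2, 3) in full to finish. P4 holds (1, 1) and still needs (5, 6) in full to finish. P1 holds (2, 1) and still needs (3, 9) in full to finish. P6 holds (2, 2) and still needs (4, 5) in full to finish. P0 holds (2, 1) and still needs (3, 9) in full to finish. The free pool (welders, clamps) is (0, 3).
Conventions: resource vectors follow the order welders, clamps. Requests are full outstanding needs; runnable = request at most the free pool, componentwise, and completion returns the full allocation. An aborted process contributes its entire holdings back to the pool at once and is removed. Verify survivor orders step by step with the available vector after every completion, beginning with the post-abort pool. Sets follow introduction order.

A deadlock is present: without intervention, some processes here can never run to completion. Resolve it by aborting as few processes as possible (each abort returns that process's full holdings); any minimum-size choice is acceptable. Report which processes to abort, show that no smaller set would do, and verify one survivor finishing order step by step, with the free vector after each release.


Minimum abort set: P1.
Key observation: P0 was stuck for good until P1 gave back (2, 1); in the order shown it finishes at step 5.
No smaller set exists: with zero aborts the deadlock remains.
One survivor order: P3, P8, P6, P4, P0. Verifying each step (post-abort pool first):
  pool = (2, 4)
  P3 needs (2, 3) <= (2, 4) -> finishes; pool += (2, 2) = (4, 6)
  P8 needs (0, 2) <= (4, 6) -> finishes; pool += (2, 0) = (6, 6)
  P6 needs (4, 5) <= (6, 6) -> finishes; pool += (2, 2) = (8, 8)
  P4 needs (5, 6) <= (8, 8) -> finishes; pool += (1, 1) = (9, 9)
  P0 needs (3, 9) <= (9, 9) -> finishes; pool += (2, 1) = (11, 10)


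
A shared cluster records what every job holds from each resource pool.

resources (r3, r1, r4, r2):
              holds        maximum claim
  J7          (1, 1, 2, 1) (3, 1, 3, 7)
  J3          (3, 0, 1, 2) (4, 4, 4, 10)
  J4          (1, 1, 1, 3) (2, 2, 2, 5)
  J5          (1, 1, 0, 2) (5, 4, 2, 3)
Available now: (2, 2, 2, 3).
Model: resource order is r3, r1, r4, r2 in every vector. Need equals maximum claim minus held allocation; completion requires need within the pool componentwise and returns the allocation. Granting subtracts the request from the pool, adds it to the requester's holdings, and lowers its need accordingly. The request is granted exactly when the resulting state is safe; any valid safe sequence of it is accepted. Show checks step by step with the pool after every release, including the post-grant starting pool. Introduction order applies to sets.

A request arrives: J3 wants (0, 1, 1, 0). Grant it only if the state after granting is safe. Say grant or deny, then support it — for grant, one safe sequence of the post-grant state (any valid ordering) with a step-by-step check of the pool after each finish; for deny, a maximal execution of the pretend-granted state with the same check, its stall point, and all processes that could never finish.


GRANT: granting preserves safety; a valid post-grant sequence is J4, J7, J5, J3.
Key observation: after the grant the pool drops to (2, 1, 1, 3), which still lets J4 finish first and unwind the rest.
Verifying the post-grant state step by step:
  pool = (2, 1, 1, 3)
  J4: need (1, 1, 1, 2) fits (2, 1, 1, 3); releases (1, 1, 1, 3), pool now (3, 2, 2, 6)
  J7: need (2, 0, 1, 6) fits (3, 2, 2, 6); releases (1, 1, 2, 1), pool now (4, 3, 4, 7)
  J5: need (4, 3, 2, 1) fits (4, 3, 4, 7); releases (1, 1, 0, 2), pool now (5, 4, 4, 9)
  J3: need (1, 3, 2, 8) fits (5, 4, 4, 9); releases (3, 1, 2, 2), pool now (8, 5, 6, 11)


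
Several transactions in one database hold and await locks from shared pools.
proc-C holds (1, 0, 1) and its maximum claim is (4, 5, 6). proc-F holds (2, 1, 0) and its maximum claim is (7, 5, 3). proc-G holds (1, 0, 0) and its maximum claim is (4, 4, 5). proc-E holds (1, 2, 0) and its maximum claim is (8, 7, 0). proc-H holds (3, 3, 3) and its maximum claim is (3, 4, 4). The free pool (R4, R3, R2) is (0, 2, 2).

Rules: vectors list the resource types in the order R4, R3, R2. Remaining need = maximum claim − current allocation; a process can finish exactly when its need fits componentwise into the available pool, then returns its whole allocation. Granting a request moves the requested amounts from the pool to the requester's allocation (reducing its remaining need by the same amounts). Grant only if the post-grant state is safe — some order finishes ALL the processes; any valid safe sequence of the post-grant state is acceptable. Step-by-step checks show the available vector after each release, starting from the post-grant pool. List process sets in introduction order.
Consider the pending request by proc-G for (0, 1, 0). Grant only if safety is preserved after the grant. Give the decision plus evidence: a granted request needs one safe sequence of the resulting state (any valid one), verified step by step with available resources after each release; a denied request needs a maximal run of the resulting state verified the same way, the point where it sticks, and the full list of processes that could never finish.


GRANT. The post-grant state is safe; one safe sequence: proc-H, proc-G, proc-C, proc-F, proc-E.
Key observation: even at the reduced pool (0, 1, 2), proc-H fits immediately, so safety survives the grant.
Check on the post-grant state, step by step:
  pool = (0, 1, 2)
  run proc-H (needs (0, 1, 1), free (0, 1, 2)); after release of (3, 3, 3) the pool is (3, 4, 5)
  run proc-G (needs (3, 3, 5), free (3, 4, 5)); after release of (1, 1, 0) the pool is (4, 5, 5)
  run proc-C (needs (3, 5, 5), free (4, 5, 5)); after release of (1, 0, 1) the pool is (5, 5, 6)
  run proc-F (needs (5, 4, 3), free (5, 5, 6)); after release of (2, 1, 0) the pool is (7, 6, 6)
  run proc-E (needs (7, 5, 0), free (7, 6, 6)); after release of (1, 2, 0) the pool is (8, 8, 6)


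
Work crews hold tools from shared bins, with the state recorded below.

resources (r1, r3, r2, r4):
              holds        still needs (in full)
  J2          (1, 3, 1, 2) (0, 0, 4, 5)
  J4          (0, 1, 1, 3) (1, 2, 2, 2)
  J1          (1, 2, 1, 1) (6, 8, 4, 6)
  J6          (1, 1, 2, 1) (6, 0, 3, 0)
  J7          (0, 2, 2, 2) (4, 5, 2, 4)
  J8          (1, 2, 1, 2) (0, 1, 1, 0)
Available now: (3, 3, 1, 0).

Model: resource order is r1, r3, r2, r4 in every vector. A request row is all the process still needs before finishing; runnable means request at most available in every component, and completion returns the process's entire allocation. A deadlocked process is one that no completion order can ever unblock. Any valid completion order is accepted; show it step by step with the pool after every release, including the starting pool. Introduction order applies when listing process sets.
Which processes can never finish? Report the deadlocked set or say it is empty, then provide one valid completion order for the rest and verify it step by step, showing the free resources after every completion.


The deadlocked set is J1 and J6.
Key observation: the pool after J8, J4, J7, J2 is (5, 11, 6, 9); every surviving request exceeds it in r1, so progress ends there.
A valid finishing order for the others: J8, J4, J7, J2. Step-by-step check:
  pool = (3, 3, 1, 0)
  run J8 (needs (0, 1, 1, 0), free (3, 3, 1, 0)); after release of (1, 2, 1, 2) the pool is (4, 5, 2, 2)
  run J4 (needs (1, 2, 2, 2), free (4, 5, 2, 2)); after release of (0, 1, 1, 3) the pool is (4, 6, 3, 5)
  run J7 (needs (4, 5, 2, 4), free (4, 6, 3, 5)); after release of (0, 2, 2, 2) the pool is (4, 8, 5, 7)
  run J2 (needs (0, 0, 4, 5), free (4, 8, 5, 7)); after release of (1, 3, 1, 2) the pool is (5, 11, 6, 9)
The stuck group stays short no matter what:
  J1 still needs (6, 8, 4, 6) but only (5, 11, 6, 9) is free — short on r1
  J6 still needs (6, 0, 3, 0) but only (5, 11, 6, 9) is free — short on r1


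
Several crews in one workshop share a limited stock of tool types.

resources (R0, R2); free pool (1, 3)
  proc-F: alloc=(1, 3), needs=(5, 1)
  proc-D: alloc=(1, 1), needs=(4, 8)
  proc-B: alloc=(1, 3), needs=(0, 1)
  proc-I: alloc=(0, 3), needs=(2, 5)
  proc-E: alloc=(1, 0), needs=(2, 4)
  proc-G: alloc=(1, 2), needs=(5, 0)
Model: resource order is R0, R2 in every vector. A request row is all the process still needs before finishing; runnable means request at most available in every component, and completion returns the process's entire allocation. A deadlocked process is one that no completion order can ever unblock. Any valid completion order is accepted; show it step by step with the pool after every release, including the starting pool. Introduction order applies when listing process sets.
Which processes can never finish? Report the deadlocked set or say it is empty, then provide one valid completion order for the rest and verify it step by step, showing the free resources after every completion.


Deadlocked set: proc-F, proc-D and proc-G.
Key observation: R0 is the bottleneck — with proc-B, proc-E, proc-I done the pool holds (3, 9), short of every remaining need.
A valid finishing order for the others: proc-B, proc-E, proc-I. Check, step by step:
  pool = (1, 3)
  proc-B needs (0, 1) <= (1, 3) -> finishes; pool += (1, 3) = (2, 6)
  proc-E needs (2, 4) <= (2, 6) -> finishes; pool += (1, 0) = (3, 6)
  proc-I needs (2, 5) <= (3, 6) -> finishes; pool += (0, 3) = (3, 9)
None of the blocked processes ever fits:
  blocked: proc-F wants (5, 1), pool (3, 9) — not enough R0
  blocked: proc-D wants (4, 8), pool (3, 9) — not enough R0
  blocked: proc-G wants (5, 0), pool (3, 9) — not enough R0


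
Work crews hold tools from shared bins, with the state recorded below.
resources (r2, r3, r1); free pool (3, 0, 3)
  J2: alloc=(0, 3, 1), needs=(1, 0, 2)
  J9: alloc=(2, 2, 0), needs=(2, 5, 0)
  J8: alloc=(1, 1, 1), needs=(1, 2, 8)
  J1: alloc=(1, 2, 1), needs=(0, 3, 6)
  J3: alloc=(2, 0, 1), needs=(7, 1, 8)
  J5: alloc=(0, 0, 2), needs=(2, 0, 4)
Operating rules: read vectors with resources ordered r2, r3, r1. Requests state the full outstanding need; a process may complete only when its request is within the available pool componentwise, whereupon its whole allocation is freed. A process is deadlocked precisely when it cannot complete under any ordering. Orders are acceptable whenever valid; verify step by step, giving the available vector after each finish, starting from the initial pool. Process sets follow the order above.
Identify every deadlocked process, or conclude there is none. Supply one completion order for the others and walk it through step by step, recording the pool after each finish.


Deadlocked set: J8 and J3.
Key observation: after J2, J5, J1, J9 complete, (6, 7, 7) is the best the pool ever gets, yet each leftover process wants more r1.
The rest can finish in the order J2, J5, J1, J9. Verifying each step:
  pool = (3, 0, 3)
  J2 needs (1, 0, 2) <= (3, 0, 3) -> finishes; pool += (0, 3, 1) = (3, 3, 4)
  J5 needs (2, 0, 4) <= (3, 3, 4) -> finishes; pool += (0, 0, 2) = (3, 3, 6)
  J1 needs (0, 3, 6) <= (3, 3, 6) -> finishes; pool += (1, 2, 1) = (4, 5, 7)
  J9 needs (2, 5, 0) <= (4, 5, 7) -> finishes; pool += (2, 2, 0) = (6, 7, 7)
The blocked processes can never fit:
  J8 still needs (1, 2, 8) but only (6, 7, 7) is free — short on r1
  J3 still needs (7, 1, 8) but only (6, 7, 7) is free — short on r2 and r1


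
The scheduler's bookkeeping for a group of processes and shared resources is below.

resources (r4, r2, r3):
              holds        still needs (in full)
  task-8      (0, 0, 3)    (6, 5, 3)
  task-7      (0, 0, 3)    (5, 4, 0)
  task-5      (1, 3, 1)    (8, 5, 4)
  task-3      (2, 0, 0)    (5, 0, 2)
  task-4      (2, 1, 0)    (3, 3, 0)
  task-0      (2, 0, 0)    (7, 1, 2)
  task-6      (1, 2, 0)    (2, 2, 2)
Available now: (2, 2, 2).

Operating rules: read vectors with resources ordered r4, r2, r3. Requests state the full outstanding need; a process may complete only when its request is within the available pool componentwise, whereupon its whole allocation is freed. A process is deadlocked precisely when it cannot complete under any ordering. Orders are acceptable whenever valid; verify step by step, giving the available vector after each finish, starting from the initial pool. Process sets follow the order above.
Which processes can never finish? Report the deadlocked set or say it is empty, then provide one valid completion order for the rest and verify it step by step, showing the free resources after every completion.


Nothing here is deadlocked.
Key observation: starting with task-6, each completion frees enough for the next — no one is permanently blocked.
The rest can finish in the order task-6, task-4, task-7, task-3, task-0, task-5, task-8. Verifying each step:
  pool = (2, 2, 2)
  task-6: need (2, 2, 2) fits (2, 2, 2); releases (1, 2, 0), pool now (3, 4, 2)
  task-4: need (3, 3, 0) fits (3, 4, 2); releases (2, 1, 0), pool now (5, 5, 2)
  task-7: need (5, 4, 0) fits (5, 5, 2); releases (0, 0, 3), pool now (5, 5, 5)
  task-3: need (5, 0, 2) fits (5, 5, 5); releases (2, 0, 0), pool now (7, 5, 5)
  task-0: need (7, 1, 2) fits (7, 5, 5); releases (2, 0, 0), pool now (9, 5, 5)
  task-5: need (8, 5, 4) fits (9, 5, 5); releases (1, 3, 1), pool now (10, 8, 6)
  task-8: need (6, 5, 3) fits (10, 8, 6); releases (0, 0, 3), pool now (10, 8, 9)


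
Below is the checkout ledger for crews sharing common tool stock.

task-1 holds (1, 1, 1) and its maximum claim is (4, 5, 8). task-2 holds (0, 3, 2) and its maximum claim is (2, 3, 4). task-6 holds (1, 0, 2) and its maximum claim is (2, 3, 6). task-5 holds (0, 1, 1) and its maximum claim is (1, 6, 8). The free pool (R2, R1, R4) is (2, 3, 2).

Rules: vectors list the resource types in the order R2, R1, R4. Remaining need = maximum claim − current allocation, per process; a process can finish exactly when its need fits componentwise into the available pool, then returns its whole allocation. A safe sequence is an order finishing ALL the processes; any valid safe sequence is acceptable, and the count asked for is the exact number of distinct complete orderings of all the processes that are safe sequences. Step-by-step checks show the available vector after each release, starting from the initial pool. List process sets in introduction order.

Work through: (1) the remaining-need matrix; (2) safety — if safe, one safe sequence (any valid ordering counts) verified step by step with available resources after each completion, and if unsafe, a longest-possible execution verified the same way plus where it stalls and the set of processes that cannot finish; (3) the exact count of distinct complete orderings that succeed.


(1) Remaining need (order R2, R1, R4):
  task-1: (3, 4, 7)
  task-2: (2, 0, 2)
  task-6: (1, 3, 4)
  task-5: (1, 5, 7)
(2) UNSAFE — no complete ordering exists.
Key observation: after task-2, task-6 complete, (3, 6, 6) is the best the pool ever gets, yet each leftover process wants more R4.
The run task-2, task-6 cannot be extended any further. Verifying each step:
  pool = (2, 3, 2)
  task-2: need (2, 0, 2) fits (2, 3, 2); releases (0, 3, 2), pool now (2, 6, 4)
  task-6: need (1, 3, 4) fits (2, 6, 4); releases (1, 0, 2), pool now (3, 6, 6)
  task-1 cannot run: need (3, 4, 7) vs free (3, 6, 6) (insufficient R4)
  task-5 cannot run: need (1, 5, 7) vs free (3, 6, 6) (insufficient R4)
Never able to finish: task-1 and task-5.
(3) The exact count: 0 of the possible complete orderings are safe sequences.


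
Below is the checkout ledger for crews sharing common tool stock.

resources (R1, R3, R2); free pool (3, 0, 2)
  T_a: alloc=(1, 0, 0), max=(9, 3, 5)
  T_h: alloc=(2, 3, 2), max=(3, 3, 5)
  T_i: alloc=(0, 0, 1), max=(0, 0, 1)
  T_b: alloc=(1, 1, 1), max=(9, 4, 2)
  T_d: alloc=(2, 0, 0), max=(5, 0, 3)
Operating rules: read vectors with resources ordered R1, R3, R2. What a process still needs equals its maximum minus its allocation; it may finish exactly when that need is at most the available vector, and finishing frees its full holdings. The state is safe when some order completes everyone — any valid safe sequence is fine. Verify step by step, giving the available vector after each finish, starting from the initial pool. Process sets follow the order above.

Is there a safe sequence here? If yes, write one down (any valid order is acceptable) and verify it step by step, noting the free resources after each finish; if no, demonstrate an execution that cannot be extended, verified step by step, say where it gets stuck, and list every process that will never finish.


UNSAFE — no complete ordering exists.
Key observation: even finishing T_i, T_h, T_d leaves just (7, 3, 5) free — too little R1 for any of the remaining processes.
The run T_i, T_h, T_d cannot be extended any further. Check, step by step:
  pool = (3, 0, 2)
  T_i: need (0, 0, 0) fits (3, 0, 2); releases (0, 0, 1), pool now (3, 0, 3)
  T_h: need (1, 0, 3) fits (3, 0, 3); releases (2, 3, 2), pool now (5, 3, 5)
  T_d: need (3, 0, 3) fits (5, 3, 5); releases (2, 0, 0), pool now (7, 3, 5)
  T_a cannot run: need (8, 3, 5) vs free (7, 3, 5) (insufficient R1)
  T_b cannot run: need (8, 3, 1) vs free (7, 3, 5) (insufficient R1)
Never able to finish: T_a and T_b.


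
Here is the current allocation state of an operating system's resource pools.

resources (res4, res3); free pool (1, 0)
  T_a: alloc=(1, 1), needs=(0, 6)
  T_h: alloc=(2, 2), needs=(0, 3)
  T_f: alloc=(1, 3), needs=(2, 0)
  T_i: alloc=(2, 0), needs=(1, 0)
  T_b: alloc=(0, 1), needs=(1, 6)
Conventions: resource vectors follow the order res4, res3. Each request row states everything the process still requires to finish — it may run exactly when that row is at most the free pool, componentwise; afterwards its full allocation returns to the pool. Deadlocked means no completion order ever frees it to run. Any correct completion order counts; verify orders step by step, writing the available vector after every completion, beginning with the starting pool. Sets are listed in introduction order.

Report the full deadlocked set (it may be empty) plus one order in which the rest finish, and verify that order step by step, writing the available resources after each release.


The deadlocked set is T_a and T_b.
Key observation: even finishing T_i, T_f, T_h leaves just (6, 5) free — too little res3 for any of the remaining processes.
The rest can finish in the order T_i, T_f, T_h. Step-by-step check:
  pool = (1, 0)
  run T_i (needs (1, 0), free (1, 0)); after release of (2, 0) the pool is (3, 0)
  run T_f (needs (2, 0), free (3, 0)); after release of (1, 3) the pool is (4, 3)
  run T_h (needs (0, 3), free (4, 3)); after release of (2, 2) the pool is (6, 5)
The stuck group stays short no matter what:
  T_a still needs (0, 6) but only (6, 5) is free — short on res3
  T_b still needs (1, 6) but only (6, 5) is free — short on res3
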